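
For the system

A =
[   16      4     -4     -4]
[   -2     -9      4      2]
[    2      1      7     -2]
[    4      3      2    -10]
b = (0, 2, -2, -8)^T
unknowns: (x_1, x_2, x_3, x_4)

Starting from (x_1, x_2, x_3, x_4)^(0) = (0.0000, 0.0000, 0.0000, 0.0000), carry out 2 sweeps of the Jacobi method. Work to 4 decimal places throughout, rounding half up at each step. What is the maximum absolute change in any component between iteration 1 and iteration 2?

Iteration 1:
  x_1 = (0 - (4)·0.0000 - (-4)·0.0000 - (-4)·0.0000) / (16) = 0.0000
  x_2 = (2 - (-2)·0.0000 - (4)·0.0000 - (2)·0.0000) / (-9) = -0.2222
  x_3 = (-2 - (2)·0.0000 - (1)·0.0000 - (-2)·0.0000) / (7) = -0.2857
  x_4 = (-8 - (4)·0.0000 - (3)·0.0000 - (2)·0.0000) / (-10) = 0.8000
Iteration 2:
  x_1 = (0 - (4)·-0.2222 - (-4)·-0.2857 - (-4)·0.8000) / (16) = 0.1841
  x_2 = (2 - (-2)·0.0000 - (4)·-0.2857 - (2)·0.8000) / (-9) = -0.1714
  x_3 = (-2 - (2)·0.0000 - (1)·-0.2222 - (-2)·0.8000) / (7) = -0.0254
  x_4 = (-8 - (4)·0.0000 - (3)·-0.2222 - (2)·-0.2857) / (-10) = 0.6762
Change: (0.1841, 0.0508, 0.2603, -0.1238) → max |·| = 0.2603

0.2603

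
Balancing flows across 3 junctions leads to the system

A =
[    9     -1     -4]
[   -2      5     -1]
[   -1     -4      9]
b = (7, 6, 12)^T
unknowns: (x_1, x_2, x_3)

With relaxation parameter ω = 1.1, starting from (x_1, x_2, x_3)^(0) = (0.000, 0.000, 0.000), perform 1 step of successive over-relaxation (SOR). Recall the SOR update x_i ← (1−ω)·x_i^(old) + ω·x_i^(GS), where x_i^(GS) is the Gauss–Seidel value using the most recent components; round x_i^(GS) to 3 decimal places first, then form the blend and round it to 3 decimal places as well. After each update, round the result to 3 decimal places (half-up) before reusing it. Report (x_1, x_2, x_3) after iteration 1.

Iteration 1:
  x_1: GS value = (7 - (-1)·0.000 - (-4)·0.000) / (9) = 0.778;  x_1 ← (1−ω)·0.000 + ω·0.778 = 0.856
  x_2: GS value = (6 - (-2)·0.856 - (-1)·0.000) / (5) = 1.542;  x_2 ← (1−ω)·0.000 + ω·1.542 = 1.696
  x_3: GS value = (12 - (-1)·0.856 - (-4)·1.696) / (9) = 2.182;  x_3 ← (1−ω)·0.000 + ω·2.182 = 2.400

(0.856, 1.696, 2.400)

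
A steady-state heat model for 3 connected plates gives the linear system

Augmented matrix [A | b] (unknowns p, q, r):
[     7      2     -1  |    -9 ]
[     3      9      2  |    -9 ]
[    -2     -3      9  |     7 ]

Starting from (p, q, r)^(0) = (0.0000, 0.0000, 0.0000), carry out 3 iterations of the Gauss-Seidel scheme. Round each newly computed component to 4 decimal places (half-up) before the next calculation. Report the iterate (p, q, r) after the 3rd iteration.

(-1.0405, -0.7203, 0.3065)

Iteration 1:
  p = (-9 - (2)·0.0000 - (-1)·0.0000) / (7) = -1.2857
  q = (-9 - (3)·-1.2857 - (2)·0.0000) / (9) = -0.5714
  r = (7 - (-2)·-1.2857 - (-3)·-0.5714) / (9) = 0.3016
Iteration 2:
  p = (-9 - (2)·-0.5714 - (-1)·0.3016) / (7) = -1.0794
  q = (-9 - (3)·-1.0794 - (2)·0.3016) / (9) = -0.7072
  r = (7 - (-2)·-1.0794 - (-3)·-0.7072) / (9) = 0.3022
Iteration 3:
  p = (-9 - (2)·-0.7072 - (-1)·0.3022) / (7) = -1.0405
  q = (-9 - (3)·-1.0405 - (2)·0.3022) / (9) = -0.7203
  r = (7 - (-2)·-1.0405 - (-3)·-0.7203) / (9) = 0.3065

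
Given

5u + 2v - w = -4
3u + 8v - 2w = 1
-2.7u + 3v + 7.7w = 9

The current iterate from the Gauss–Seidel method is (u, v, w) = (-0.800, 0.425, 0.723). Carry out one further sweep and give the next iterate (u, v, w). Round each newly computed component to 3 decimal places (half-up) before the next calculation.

(-0.825, 0.615, 0.640)

One sweep:
  u = (-4 - (2)·0.425 - (-1)·0.723) / (5) = -0.825
  v = (1 - (3)·-0.825 - (-2)·0.723) / (8) = 0.615
  w = (9 - (-2.7)·-0.825 - (3)·0.615) / (7.7) = 0.640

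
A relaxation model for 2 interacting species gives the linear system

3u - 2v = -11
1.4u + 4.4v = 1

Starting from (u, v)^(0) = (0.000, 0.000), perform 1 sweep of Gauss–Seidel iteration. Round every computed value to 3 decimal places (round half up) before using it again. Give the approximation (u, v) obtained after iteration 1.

(-3.667, 1.394)

Iteration 1:
  u = (-11 - (-2)·0.000) / (3) = -3.667
  v = (1 - (1.4)·-3.667) / (4.4) = 1.394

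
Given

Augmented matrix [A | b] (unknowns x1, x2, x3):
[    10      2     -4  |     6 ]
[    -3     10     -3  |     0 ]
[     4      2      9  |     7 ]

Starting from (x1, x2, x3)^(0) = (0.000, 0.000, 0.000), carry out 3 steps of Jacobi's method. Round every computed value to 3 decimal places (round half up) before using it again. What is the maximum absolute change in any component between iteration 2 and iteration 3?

0.230

Iteration 1:
  x1 = (6 - (2)·0.000 - (-4)·0.000) / (10) = 0.600
  x2 = (0 - (-3)·0.000 - (-3)·0.000) / (10) = 0.000
  x3 = (7 - (4)·0.000 - (2)·0.000) / (9) = 0.778
Iteration 2:
  x1 = (6 - (2)·0.000 - (-4)·0.778) / (10) = 0.911
  x2 = (0 - (-3)·0.600 - (-3)·0.778) / (10) = 0.413
  x3 = (7 - (4)·0.600 - (2)·0.000) / (9) = 0.511
Iteration 3:
  x1 = (6 - (2)·0.413 - (-4)·0.511) / (10) = 0.722
  x2 = (0 - (-3)·0.911 - (-3)·0.511) / (10) = 0.427
  x3 = (7 - (4)·0.911 - (2)·0.413) / (9) = 0.281
Change: (-0.189, 0.014, -0.230) → max |·| = 0.230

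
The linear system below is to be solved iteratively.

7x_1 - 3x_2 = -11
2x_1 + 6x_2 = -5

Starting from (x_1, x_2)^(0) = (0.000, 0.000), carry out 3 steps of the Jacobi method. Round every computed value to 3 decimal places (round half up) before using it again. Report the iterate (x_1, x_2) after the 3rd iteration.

Iteration 1:
  x_1 = (-11 - (-3)·0.000) / (7) = -1.571
  x_2 = (-5 - (2)·0.000) / (6) = -0.833
Iteration 2:
  x_1 = (-11 - (-3)·-0.833) / (7) = -1.928
  x_2 = (-5 - (2)·-1.571) / (6) = -0.310
Iteration 3:
  x_1 = (-11 - (-3)·-0.310) / (7) = -1.704
  x_2 = (-5 - (2)·-1.928) / (6) = -0.191

(-1.704, -0.191)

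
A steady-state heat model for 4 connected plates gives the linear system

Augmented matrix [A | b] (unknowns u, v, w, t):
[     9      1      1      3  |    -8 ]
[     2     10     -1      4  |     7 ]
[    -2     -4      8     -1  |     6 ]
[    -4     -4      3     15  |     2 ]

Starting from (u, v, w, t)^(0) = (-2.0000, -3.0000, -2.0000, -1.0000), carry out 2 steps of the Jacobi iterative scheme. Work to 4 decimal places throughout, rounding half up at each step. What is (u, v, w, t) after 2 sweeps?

(-0.6139, 0.8825, 1.3000, 0.7550)

Iteration 1:
  u = (-8 - (1)·-3.0000 - (1)·-2.0000 - (3)·-1.0000) / (9) = 0.0000
  v = (7 - (2)·-2.0000 - (-1)·-2.0000 - (4)·-1.0000) / (10) = 1.3000
  w = (6 - (-2)·-2.0000 - (-4)·-3.0000 - (-1)·-1.0000) / (8) = -1.3750
  t = (2 - (-4)·-2.0000 - (-4)·-3.0000 - (3)·-2.0000) / (15) = -0.8000
Iteration 2:
  u = (-8 - (1)·1.3000 - (1)·-1.3750 - (3)·-0.8000) / (9) = -0.6139
  v = (7 - (2)·0.0000 - (-1)·-1.3750 - (4)·-0.8000) / (10) = 0.8825
  w = (6 - (-2)·0.0000 - (-4)·1.3000 - (-1)·-0.8000) / (8) = 1.3000
  t = (2 - (-4)·0.0000 - (-4)·1.3000 - (3)·-1.3750) / (15) = 0.7550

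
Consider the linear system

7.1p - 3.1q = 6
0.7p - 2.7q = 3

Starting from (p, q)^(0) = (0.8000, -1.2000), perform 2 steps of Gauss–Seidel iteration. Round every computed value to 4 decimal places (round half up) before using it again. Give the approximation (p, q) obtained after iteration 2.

Iteration 1:
  p = (6 - (-3.1)·-1.2000) / (7.1) = 0.3211
  q = (3 - (0.7)·0.3211) / (-2.7) = -1.0279
Iteration 2:
  p = (6 - (-3.1)·-1.0279) / (7.1) = 0.3963
  q = (3 - (0.7)·0.3963) / (-2.7) = -1.0084

(0.3963, -1.0084)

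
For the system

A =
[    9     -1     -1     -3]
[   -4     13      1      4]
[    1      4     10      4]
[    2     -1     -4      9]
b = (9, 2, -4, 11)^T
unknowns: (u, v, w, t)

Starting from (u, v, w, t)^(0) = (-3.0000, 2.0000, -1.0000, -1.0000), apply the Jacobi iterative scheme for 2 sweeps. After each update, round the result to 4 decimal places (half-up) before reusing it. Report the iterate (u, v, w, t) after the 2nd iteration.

Iteration 1:
  u = (9 - (-1)·2.0000 - (-1)·-1.0000 - (-3)·-1.0000) / (9) = 0.7778
  v = (2 - (-4)·-3.0000 - (1)·-1.0000 - (4)·-1.0000) / (13) = -0.3846
  w = (-4 - (1)·-3.0000 - (4)·2.0000 - (4)·-1.0000) / (10) = -0.5000
  t = (11 - (2)·-3.0000 - (-1)·2.0000 - (-4)·-1.0000) / (9) = 1.6667
Iteration 2:
  u = (9 - (-1)·-0.3846 - (-1)·-0.5000 - (-3)·1.6667) / (9) = 1.4573
  v = (2 - (-4)·0.7778 - (1)·-0.5000 - (4)·1.6667) / (13) = -0.0812
  w = (-4 - (1)·0.7778 - (4)·-0.3846 - (4)·1.6667) / (10) = -0.9906
  t = (11 - (2)·0.7778 - (-1)·-0.3846 - (-4)·-0.5000) / (9) = 0.7844

(1.4573, -0.0812, -0.9906, 0.7844)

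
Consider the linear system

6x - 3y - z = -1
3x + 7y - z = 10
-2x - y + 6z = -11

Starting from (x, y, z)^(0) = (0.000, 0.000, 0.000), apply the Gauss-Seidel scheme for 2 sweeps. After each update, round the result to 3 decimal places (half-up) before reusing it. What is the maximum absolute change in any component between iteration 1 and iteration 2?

Iteration 1:
  x = (-1 - (-3)·0.000 - (-1)·0.000) / (6) = -0.167
  y = (10 - (3)·-0.167 - (-1)·0.000) / (7) = 1.500
  z = (-11 - (-2)·-0.167 - (-1)·1.500) / (6) = -1.639
Iteration 2:
  x = (-1 - (-3)·1.500 - (-1)·-1.639) / (6) = 0.310
  y = (10 - (3)·0.310 - (-1)·-1.639) / (7) = 1.062
  z = (-11 - (-2)·0.310 - (-1)·1.062) / (6) = -1.553
Change: (0.477, -0.438, 0.086) → max |·| = 0.477

0.477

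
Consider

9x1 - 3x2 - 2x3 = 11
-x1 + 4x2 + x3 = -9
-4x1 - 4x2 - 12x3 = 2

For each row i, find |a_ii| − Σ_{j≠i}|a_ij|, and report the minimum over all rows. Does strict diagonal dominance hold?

2

row 1: |9| − (3+2) = 4
row 2: |4| − (1+1) = 2
row 3: |-12| − (4+4) = 4
minimum over rows = 2 → strictly diagonally dominant (convergence guaranteed)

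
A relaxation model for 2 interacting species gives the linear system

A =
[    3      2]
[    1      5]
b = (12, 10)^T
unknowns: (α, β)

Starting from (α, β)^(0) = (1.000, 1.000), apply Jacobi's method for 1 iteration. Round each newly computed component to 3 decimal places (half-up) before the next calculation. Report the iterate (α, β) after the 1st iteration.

Iteration 1:
  α = (12 - (2)·1.000) / (3) = 3.333
  β = (10 - (1)·1.000) / (5) = 1.800

(3.333, 1.800)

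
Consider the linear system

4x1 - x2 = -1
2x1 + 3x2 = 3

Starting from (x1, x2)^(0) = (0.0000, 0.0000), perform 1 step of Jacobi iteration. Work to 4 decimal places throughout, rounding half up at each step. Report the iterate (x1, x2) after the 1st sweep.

(-0.2500, 1.0000)

Iteration 1:
  x1 = (-1 - (-1)·0.0000) / (4) = -0.2500
  x2 = (3 - (2)·0.0000) / (3) = 1.0000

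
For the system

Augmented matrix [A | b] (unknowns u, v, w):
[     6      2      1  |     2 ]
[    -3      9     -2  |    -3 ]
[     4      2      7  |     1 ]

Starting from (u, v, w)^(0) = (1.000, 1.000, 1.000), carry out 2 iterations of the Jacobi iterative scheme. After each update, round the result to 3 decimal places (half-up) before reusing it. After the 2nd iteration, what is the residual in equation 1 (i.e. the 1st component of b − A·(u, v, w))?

0.653

Iteration 1:
  u = (2 - (2)·1.000 - (1)·1.000) / (6) = -0.167
  v = (-3 - (-3)·1.000 - (-2)·1.000) / (9) = 0.222
  w = (1 - (4)·1.000 - (2)·1.000) / (7) = -0.714
Iteration 2:
  u = (2 - (2)·0.222 - (1)·-0.714) / (6) = 0.378
  v = (-3 - (-3)·-0.167 - (-2)·-0.714) / (9) = -0.548
  w = (1 - (4)·-0.167 - (2)·0.222) / (7) = 0.175
Residual b − A·x = (0.653, 3.416, -0.641)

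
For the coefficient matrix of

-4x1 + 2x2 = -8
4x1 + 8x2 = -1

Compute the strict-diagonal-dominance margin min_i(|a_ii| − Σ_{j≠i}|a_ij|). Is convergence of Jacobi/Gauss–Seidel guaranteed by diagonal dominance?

row 1: |-4| − (2) = 2
row 2: |8| − (4) = 4
minimum over rows = 2 → strictly diagonally dominant (convergence guaranteed)

2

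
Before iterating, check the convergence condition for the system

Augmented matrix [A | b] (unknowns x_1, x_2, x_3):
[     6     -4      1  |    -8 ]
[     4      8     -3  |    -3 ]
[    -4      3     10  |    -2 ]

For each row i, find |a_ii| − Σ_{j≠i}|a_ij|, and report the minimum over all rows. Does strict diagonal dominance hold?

1

row 1: |6| − (4+1) = 1
row 2: |8| − (4+3) = 1
row 3: |10| − (4+3) = 3
minimum over rows = 1 → strictly diagonally dominant (convergence guaranteed)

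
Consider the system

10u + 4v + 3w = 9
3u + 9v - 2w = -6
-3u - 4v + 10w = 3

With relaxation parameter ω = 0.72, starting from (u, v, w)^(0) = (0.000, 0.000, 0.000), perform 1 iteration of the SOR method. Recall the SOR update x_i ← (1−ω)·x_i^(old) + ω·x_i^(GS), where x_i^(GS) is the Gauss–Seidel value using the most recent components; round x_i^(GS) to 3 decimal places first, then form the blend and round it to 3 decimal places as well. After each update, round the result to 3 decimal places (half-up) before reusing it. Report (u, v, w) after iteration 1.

Iteration 1:
  u: GS value = (9 - (4)·0.000 - (3)·0.000) / (10) = 0.900;  u ← (1−ω)·0.000 + ω·0.900 = 0.648
  v: GS value = (-6 - (3)·0.648 - (-2)·0.000) / (9) = -0.883;  v ← (1−ω)·0.000 + ω·-0.883 = -0.636
  w: GS value = (3 - (-3)·0.648 - (-4)·-0.636) / (10) = 0.240;  w ← (1−ω)·0.000 + ω·0.240 = 0.173

(0.648, -0.636, 0.173)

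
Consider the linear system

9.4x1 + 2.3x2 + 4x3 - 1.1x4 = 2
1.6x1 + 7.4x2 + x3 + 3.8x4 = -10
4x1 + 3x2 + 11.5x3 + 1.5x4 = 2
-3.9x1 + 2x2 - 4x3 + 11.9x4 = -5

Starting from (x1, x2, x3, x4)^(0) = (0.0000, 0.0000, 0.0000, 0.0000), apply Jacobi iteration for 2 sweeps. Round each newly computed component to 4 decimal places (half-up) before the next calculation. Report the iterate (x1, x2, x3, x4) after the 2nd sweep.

Iteration 1:
  x1 = (2 - (2.3)·0.0000 - (4)·0.0000 - (-1.1)·0.0000) / (9.4) = 0.2128
  x2 = (-10 - (1.6)·0.0000 - (1)·0.0000 - (3.8)·0.0000) / (7.4) = -1.3514
  x3 = (2 - (4)·0.0000 - (3)·0.0000 - (1.5)·0.0000) / (11.5) = 0.1739
  x4 = (-5 - (-3.9)·0.0000 - (2)·0.0000 - (-4)·0.0000) / (11.9) = -0.4202
Iteration 2:
  x1 = (2 - (2.3)·-1.3514 - (4)·0.1739 - (-1.1)·-0.4202) / (9.4) = 0.4203
  x2 = (-10 - (1.6)·0.2128 - (1)·0.1739 - (3.8)·-0.4202) / (7.4) = -1.2051
  x3 = (2 - (4)·0.2128 - (3)·-1.3514 - (1.5)·-0.4202) / (11.5) = 0.5072
  x4 = (-5 - (-3.9)·0.2128 - (2)·-1.3514 - (-4)·0.1739) / (11.9) = -0.0648

(0.4203, -1.2051, 0.5072, -0.0648)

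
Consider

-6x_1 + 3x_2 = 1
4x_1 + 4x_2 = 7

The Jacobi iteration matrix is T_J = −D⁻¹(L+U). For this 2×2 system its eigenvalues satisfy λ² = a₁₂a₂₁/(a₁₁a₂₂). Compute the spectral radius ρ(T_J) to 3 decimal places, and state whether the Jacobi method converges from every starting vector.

0.707

a₁₂a₂₁/(a₁₁a₂₂) = (3)·(4) / ((-6)·(4)) = -0.500000
ρ = √|-0.500000| = √0.500000 = 0.707
ρ < 1, so Jacobi converges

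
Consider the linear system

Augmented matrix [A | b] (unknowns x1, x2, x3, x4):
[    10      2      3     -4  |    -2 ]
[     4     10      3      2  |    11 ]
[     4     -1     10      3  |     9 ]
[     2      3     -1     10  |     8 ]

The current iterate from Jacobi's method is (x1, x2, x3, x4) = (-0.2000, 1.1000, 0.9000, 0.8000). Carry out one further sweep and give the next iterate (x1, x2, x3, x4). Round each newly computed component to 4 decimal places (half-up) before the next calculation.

(-0.3700, 0.7500, 0.8500, 0.6000)

One sweep:
  x1 = (-2 - (2)·1.1000 - (3)·0.9000 - (-4)·0.8000) / (10) = -0.3700
  x2 = (11 - (4)·-0.2000 - (3)·0.9000 - (2)·0.8000) / (10) = 0.7500
  x3 = (9 - (4)·-0.2000 - (-1)·1.1000 - (3)·0.8000) / (10) = 0.8500
  x4 = (8 - (2)·-0.2000 - (3)·1.1000 - (-1)·0.9000) / (10) = 0.6000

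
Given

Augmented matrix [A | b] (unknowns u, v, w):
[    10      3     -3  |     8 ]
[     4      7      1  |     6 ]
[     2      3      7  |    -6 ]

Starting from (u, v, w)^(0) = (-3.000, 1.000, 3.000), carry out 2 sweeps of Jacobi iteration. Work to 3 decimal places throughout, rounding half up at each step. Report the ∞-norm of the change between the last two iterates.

2.025

Iteration 1:
  u = (8 - (3)·1.000 - (-3)·3.000) / (10) = 1.400
  v = (6 - (4)·-3.000 - (1)·3.000) / (7) = 2.143
  w = (-6 - (2)·-3.000 - (3)·1.000) / (7) = -0.429
Iteration 2:
  u = (8 - (3)·2.143 - (-3)·-0.429) / (10) = 0.028
  v = (6 - (4)·1.400 - (1)·-0.429) / (7) = 0.118
  w = (-6 - (2)·1.400 - (3)·2.143) / (7) = -2.176
Change: (-1.372, -2.025, -1.747) → max |·| = 2.025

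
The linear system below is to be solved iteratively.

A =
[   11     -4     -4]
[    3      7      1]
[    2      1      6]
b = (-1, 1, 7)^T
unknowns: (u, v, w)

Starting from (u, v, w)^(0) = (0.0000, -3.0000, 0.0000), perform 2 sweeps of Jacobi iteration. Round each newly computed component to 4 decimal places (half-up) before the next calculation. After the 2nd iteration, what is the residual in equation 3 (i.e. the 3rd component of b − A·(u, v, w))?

Iteration 1:
  u = (-1 - (-4)·-3.0000 - (-4)·0.0000) / (11) = -1.1818
  v = (1 - (3)·0.0000 - (1)·0.0000) / (7) = 0.1429
  w = (7 - (2)·0.0000 - (1)·-3.0000) / (6) = 1.6667
Iteration 2:
  u = (-1 - (-4)·0.1429 - (-4)·1.6667) / (11) = 0.5671
  v = (1 - (3)·-1.1818 - (1)·1.6667) / (7) = 0.4112
  w = (7 - (2)·-1.1818 - (1)·0.1429) / (6) = 1.5368
Residual b − A·x = (0.5539, -5.1165, -3.7662)

-3.7662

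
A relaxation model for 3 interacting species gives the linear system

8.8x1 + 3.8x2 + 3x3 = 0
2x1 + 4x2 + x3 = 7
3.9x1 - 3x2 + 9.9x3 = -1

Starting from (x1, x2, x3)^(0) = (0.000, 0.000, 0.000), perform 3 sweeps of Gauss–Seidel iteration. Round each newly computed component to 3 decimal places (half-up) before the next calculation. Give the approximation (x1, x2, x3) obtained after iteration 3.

(-1.207, 2.131, 1.020)

Iteration 1:
  x1 = (0 - (3.8)·0.000 - (3)·0.000) / (8.8) = 0.000
  x2 = (7 - (2)·0.000 - (1)·0.000) / (4) = 1.750
  x3 = (-1 - (3.9)·0.000 - (-3)·1.750) / (9.9) = 0.429
Iteration 2:
  x1 = (0 - (3.8)·1.750 - (3)·0.429) / (8.8) = -0.902
  x2 = (7 - (2)·-0.902 - (1)·0.429) / (4) = 2.094
  x3 = (-1 - (3.9)·-0.902 - (-3)·2.094) / (9.9) = 0.889
Iteration 3:
  x1 = (0 - (3.8)·2.094 - (3)·0.889) / (8.8) = -1.207
  x2 = (7 - (2)·-1.207 - (1)·0.889) / (4) = 2.131
  x3 = (-1 - (3.9)·-1.207 - (-3)·2.131) / (9.9) = 1.020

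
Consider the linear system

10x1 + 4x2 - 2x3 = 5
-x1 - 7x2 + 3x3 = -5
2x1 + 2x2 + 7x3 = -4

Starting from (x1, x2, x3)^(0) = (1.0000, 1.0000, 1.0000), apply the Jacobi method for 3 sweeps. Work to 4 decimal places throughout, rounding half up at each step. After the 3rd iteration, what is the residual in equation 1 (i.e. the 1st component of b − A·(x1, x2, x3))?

0.1244

Iteration 1:
  x1 = (5 - (4)·1.0000 - (-2)·1.0000) / (10) = 0.3000
  x2 = (-5 - (-1)·1.0000 - (3)·1.0000) / (-7) = 1.0000
  x3 = (-4 - (2)·1.0000 - (2)·1.0000) / (7) = -1.1429
Iteration 2:
  x1 = (5 - (4)·1.0000 - (-2)·-1.1429) / (10) = -0.1286
  x2 = (-5 - (-1)·0.3000 - (3)·-1.1429) / (-7) = 0.1816
  x3 = (-4 - (2)·0.3000 - (2)·1.0000) / (7) = -0.9429
Iteration 3:
  x1 = (5 - (4)·0.1816 - (-2)·-0.9429) / (10) = 0.2388
  x2 = (-5 - (-1)·-0.1286 - (3)·-0.9429) / (-7) = 0.3286
  x3 = (-4 - (2)·-0.1286 - (2)·0.1816) / (7) = -0.5866
Residual b − A·x = (0.1244, -0.7012, -1.0286)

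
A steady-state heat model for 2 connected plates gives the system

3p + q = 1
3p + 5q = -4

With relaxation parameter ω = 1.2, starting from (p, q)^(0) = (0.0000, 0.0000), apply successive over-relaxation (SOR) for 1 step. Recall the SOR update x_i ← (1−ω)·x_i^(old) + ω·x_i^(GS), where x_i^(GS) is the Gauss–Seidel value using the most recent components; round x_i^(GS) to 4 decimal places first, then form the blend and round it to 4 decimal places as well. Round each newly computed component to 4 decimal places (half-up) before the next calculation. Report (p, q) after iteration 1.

(0.4000, -1.2480)

Iteration 1:
  p: GS value = (1 - (1)·0.0000) / (3) = 0.3333;  p ← (1−ω)·0.0000 + ω·0.3333 = 0.4000
  q: GS value = (-4 - (3)·0.4000) / (5) = -1.0400;  q ← (1−ω)·0.0000 + ω·-1.0400 = -1.2480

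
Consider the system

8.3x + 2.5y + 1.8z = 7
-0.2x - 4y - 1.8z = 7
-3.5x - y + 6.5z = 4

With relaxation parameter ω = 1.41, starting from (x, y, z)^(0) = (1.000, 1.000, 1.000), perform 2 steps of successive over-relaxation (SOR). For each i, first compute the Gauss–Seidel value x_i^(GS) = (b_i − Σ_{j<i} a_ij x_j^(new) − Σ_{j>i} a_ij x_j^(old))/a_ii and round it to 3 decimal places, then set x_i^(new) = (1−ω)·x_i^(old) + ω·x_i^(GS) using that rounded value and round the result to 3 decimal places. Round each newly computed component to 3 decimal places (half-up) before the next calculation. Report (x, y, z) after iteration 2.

Iteration 1:
  x: GS value = (7 - (2.5)·1.000 - (1.8)·1.000) / (8.3) = 0.325;  x ← (1−ω)·1.000 + ω·0.325 = 0.048
  y: GS value = (7 - (-0.2)·0.048 - (-1.8)·1.000) / (-4) = -2.202;  y ← (1−ω)·1.000 + ω·-2.202 = -3.515
  z: GS value = (4 - (-3.5)·0.048 - (-1)·-3.515) / (6.5) = 0.100;  z ← (1−ω)·1.000 + ω·0.100 = -0.269
Iteration 2:
  x: GS value = (7 - (2.5)·-3.515 - (1.8)·-0.269) / (8.3) = 1.960;  x ← (1−ω)·0.048 + ω·1.960 = 2.744
  y: GS value = (7 - (-0.2)·2.744 - (-1.8)·-0.269) / (-4) = -1.766;  y ← (1−ω)·-3.515 + ω·-1.766 = -1.049
  z: GS value = (4 - (-3.5)·2.744 - (-1)·-1.049) / (6.5) = 1.932;  z ← (1−ω)·-0.269 + ω·1.932 = 2.834

(2.744, -1.049, 2.834)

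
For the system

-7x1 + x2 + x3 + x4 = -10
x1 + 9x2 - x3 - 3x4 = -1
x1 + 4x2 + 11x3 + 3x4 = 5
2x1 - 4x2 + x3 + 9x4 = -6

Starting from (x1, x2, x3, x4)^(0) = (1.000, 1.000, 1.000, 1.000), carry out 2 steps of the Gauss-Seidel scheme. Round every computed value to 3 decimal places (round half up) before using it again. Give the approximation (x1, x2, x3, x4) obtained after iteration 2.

(1.296, -0.598, 0.832, -1.313)

Iteration 1:
  x1 = (-10 - (1)·1.000 - (1)·1.000 - (1)·1.000) / (-7) = 1.857
  x2 = (-1 - (1)·1.857 - (-1)·1.000 - (-3)·1.000) / (9) = 0.127
  x3 = (5 - (1)·1.857 - (4)·0.127 - (3)·1.000) / (11) = -0.033
  x4 = (-6 - (2)·1.857 - (-4)·0.127 - (1)·-0.033) / (9) = -1.019
Iteration 2:
  x1 = (-10 - (1)·0.127 - (1)·-0.033 - (1)·-1.019) / (-7) = 1.296
  x2 = (-1 - (1)·1.296 - (-1)·-0.033 - (-3)·-1.019) / (9) = -0.598
  x3 = (5 - (1)·1.296 - (4)·-0.598 - (3)·-1.019) / (11) = 0.832
  x4 = (-6 - (2)·1.296 - (-4)·-0.598 - (1)·0.832) / (9) = -1.313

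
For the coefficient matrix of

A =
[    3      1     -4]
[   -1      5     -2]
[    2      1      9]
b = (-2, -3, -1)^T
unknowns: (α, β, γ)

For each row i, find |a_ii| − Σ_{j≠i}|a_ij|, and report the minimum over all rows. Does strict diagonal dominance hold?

-2

row 1: |3| − (1+4) = -2
row 2: |5| − (1+2) = 2
row 3: |9| − (2+1) = 6
minimum over rows = -2 → not strictly diagonally dominant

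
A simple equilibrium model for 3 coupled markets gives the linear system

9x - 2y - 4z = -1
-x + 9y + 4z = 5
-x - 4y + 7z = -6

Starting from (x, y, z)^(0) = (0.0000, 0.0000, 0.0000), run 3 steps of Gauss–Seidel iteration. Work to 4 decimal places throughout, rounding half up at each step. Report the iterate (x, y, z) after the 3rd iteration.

Iteration 1:
  x = (-1 - (-2)·0.0000 - (-4)·0.0000) / (9) = -0.1111
  y = (5 - (-1)·-0.1111 - (4)·0.0000) / (9) = 0.5432
  z = (-6 - (-1)·-0.1111 - (-4)·0.5432) / (7) = -0.5626
Iteration 2:
  x = (-1 - (-2)·0.5432 - (-4)·-0.5626) / (9) = -0.2404
  y = (5 - (-1)·-0.2404 - (4)·-0.5626) / (9) = 0.7789
  z = (-6 - (-1)·-0.2404 - (-4)·0.7789) / (7) = -0.4464
Iteration 3:
  x = (-1 - (-2)·0.7789 - (-4)·-0.4464) / (9) = -0.1364
  y = (5 - (-1)·-0.1364 - (4)·-0.4464) / (9) = 0.7388
  z = (-6 - (-1)·-0.1364 - (-4)·0.7388) / (7) = -0.4545

(-0.1364, 0.7388, -0.4545)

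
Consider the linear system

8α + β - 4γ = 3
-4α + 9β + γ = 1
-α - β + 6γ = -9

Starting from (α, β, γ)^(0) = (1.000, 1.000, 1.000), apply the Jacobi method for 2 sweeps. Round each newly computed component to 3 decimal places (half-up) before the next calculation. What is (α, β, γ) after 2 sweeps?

Iteration 1:
  α = (3 - (1)·1.000 - (-4)·1.000) / (8) = 0.750
  β = (1 - (-4)·1.000 - (1)·1.000) / (9) = 0.444
  γ = (-9 - (-1)·1.000 - (-1)·1.000) / (6) = -1.167
Iteration 2:
  α = (3 - (1)·0.444 - (-4)·-1.167) / (8) = -0.264
  β = (1 - (-4)·0.750 - (1)·-1.167) / (9) = 0.574
  γ = (-9 - (-1)·0.750 - (-1)·0.444) / (6) = -1.301

(-0.264, 0.574, -1.301)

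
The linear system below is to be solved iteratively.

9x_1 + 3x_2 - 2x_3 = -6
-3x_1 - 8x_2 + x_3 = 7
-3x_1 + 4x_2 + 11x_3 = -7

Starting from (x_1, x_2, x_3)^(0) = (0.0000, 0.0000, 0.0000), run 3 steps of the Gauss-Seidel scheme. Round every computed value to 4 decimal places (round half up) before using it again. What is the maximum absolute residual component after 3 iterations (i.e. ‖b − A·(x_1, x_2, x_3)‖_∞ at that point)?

Iteration 1:
  x_1 = (-6 - (3)·0.0000 - (-2)·0.0000) / (9) = -0.6667
  x_2 = (7 - (-3)·-0.6667 - (1)·0.0000) / (-8) = -0.6250
  x_3 = (-7 - (-3)·-0.6667 - (4)·-0.6250) / (11) = -0.5909
Iteration 2:
  x_1 = (-6 - (3)·-0.6250 - (-2)·-0.5909) / (9) = -0.5896
  x_2 = (7 - (-3)·-0.5896 - (1)·-0.5909) / (-8) = -0.7278
  x_3 = (-7 - (-3)·-0.5896 - (4)·-0.7278) / (11) = -0.5325
Iteration 3:
  x_1 = (-6 - (3)·-0.7278 - (-2)·-0.5325) / (9) = -0.5424
  x_2 = (7 - (-3)·-0.5424 - (1)·-0.5325) / (-8) = -0.7382
  x_3 = (-7 - (-3)·-0.5424 - (4)·-0.7382) / (11) = -0.5159
Residual b − A·x = (0.0644, -0.0169, 0.0005); ∞-norm = 0.0644

0.0644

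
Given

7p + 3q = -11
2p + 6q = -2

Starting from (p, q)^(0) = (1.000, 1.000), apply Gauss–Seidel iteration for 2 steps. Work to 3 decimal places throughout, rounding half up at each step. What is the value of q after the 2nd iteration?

Iteration 1:
  p = (-11 - (3)·1.000) / (7) = -2.000
  q = (-2 - (2)·-2.000) / (6) = 0.333
Iteration 2:
  p = (-11 - (3)·0.333) / (7) = -1.714
  q = (-2 - (2)·-1.714) / (6) = 0.238

0.238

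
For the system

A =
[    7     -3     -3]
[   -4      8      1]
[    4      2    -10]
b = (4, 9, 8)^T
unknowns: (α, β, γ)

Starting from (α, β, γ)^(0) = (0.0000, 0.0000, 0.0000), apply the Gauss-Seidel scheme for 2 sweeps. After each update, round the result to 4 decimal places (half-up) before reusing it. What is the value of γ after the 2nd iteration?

-0.0418

Iteration 1:
  α = (4 - (-3)·0.0000 - (-3)·0.0000) / (7) = 0.5714
  β = (9 - (-4)·0.5714 - (1)·0.0000) / (8) = 1.4107
  γ = (8 - (4)·0.5714 - (2)·1.4107) / (-10) = -0.2893
Iteration 2:
  α = (4 - (-3)·1.4107 - (-3)·-0.2893) / (7) = 1.0520
  β = (9 - (-4)·1.0520 - (1)·-0.2893) / (8) = 1.6872
  γ = (8 - (4)·1.0520 - (2)·1.6872) / (-10) = -0.0418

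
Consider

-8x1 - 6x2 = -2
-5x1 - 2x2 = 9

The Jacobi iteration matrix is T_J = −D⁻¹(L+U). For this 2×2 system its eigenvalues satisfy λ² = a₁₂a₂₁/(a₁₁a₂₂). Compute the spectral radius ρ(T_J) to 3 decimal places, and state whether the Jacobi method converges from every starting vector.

1.369

a₁₂a₂₁/(a₁₁a₂₂) = (-6)·(-5) / ((-8)·(-2)) = 1.875000
ρ = √|1.875000| = √1.875000 = 1.369
ρ > 1, so Jacobi diverges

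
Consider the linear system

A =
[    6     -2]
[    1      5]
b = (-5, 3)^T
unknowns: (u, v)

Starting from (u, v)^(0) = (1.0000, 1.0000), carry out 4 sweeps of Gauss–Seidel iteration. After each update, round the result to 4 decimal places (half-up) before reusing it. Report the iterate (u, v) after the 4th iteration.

(-0.5938, 0.7188)

Iteration 1:
  u = (-5 - (-2)·1.0000) / (6) = -0.5000
  v = (3 - (1)·-0.5000) / (5) = 0.7000
Iteration 2:
  u = (-5 - (-2)·0.7000) / (6) = -0.6000
  v = (3 - (1)·-0.6000) / (5) = 0.7200
Iteration 3:
  u = (-5 - (-2)·0.7200) / (6) = -0.5933
  v = (3 - (1)·-0.5933) / (5) = 0.7187
Iteration 4:
  u = (-5 - (-2)·0.7187) / (6) = -0.5938
  v = (3 - (1)·-0.5938) / (5) = 0.7188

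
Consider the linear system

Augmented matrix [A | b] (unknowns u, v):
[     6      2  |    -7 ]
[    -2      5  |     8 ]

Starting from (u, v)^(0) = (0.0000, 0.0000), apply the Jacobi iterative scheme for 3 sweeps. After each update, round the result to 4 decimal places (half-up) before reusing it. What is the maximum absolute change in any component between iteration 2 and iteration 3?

Iteration 1:
  u = (-7 - (2)·0.0000) / (6) = -1.1667
  v = (8 - (-2)·0.0000) / (5) = 1.6000
Iteration 2:
  u = (-7 - (2)·1.6000) / (6) = -1.7000
  v = (8 - (-2)·-1.1667) / (5) = 1.1333
Iteration 3:
  u = (-7 - (2)·1.1333) / (6) = -1.5444
  v = (8 - (-2)·-1.7000) / (5) = 0.9200
Change: (0.1556, -0.2133) → max |·| = 0.2133

0.2133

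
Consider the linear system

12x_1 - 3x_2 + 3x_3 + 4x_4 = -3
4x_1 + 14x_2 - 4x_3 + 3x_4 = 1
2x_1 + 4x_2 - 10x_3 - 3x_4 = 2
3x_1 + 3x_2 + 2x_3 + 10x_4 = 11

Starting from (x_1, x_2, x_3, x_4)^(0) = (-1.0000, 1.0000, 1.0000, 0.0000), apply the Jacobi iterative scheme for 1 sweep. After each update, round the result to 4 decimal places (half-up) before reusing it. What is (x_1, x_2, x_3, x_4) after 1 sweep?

(-0.2500, 0.6429, 0.0000, 0.9000)

Iteration 1:
  x_1 = (-3 - (-3)·1.0000 - (3)·1.0000 - (4)·0.0000) / (12) = -0.2500
  x_2 = (1 - (4)·-1.0000 - (-4)·1.0000 - (3)·0.0000) / (14) = 0.6429
  x_3 = (2 - (2)·-1.0000 - (4)·1.0000 - (-3)·0.0000) / (-10) = 0.0000
  x_4 = (11 - (3)·-1.0000 - (3)·1.0000 - (2)·1.0000) / (10) = 0.9000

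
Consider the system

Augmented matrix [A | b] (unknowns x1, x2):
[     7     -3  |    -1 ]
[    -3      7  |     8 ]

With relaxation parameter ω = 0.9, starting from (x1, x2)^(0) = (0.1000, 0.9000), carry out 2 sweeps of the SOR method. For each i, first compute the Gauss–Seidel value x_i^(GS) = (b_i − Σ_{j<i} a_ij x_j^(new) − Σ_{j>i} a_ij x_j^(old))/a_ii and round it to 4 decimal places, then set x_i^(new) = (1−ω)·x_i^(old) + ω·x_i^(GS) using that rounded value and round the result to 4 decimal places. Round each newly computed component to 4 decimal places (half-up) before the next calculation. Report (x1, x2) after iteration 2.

Iteration 1:
  x1: GS value = (-1 - (-3)·0.9000) / (7) = 0.2429;  x1 ← (1−ω)·0.1000 + ω·0.2429 = 0.2286
  x2: GS value = (8 - (-3)·0.2286) / (7) = 1.2408;  x2 ← (1−ω)·0.9000 + ω·1.2408 = 1.2067
Iteration 2:
  x1: GS value = (-1 - (-3)·1.2067) / (7) = 0.3743;  x1 ← (1−ω)·0.2286 + ω·0.3743 = 0.3597
  x2: GS value = (8 - (-3)·0.3597) / (7) = 1.2970;  x2 ← (1−ω)·1.2067 + ω·1.2970 = 1.2880

(0.3597, 1.2880)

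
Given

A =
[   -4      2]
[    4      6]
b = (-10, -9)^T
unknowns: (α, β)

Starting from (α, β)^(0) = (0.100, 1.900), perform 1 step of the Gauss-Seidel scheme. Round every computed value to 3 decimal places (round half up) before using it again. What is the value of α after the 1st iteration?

3.450

Iteration 1:
  α = (-10 - (2)·1.900) / (-4) = 3.450
  β = (-9 - (4)·3.450) / (6) = -3.800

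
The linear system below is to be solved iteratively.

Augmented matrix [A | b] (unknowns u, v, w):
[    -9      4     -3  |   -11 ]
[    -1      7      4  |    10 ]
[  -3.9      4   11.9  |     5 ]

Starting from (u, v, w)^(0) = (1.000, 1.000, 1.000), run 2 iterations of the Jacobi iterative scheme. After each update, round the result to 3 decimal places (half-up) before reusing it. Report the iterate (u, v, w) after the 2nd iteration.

(1.529, 1.384, 0.521)

Iteration 1:
  u = (-11 - (4)·1.000 - (-3)·1.000) / (-9) = 1.333
  v = (10 - (-1)·1.000 - (4)·1.000) / (7) = 1.000
  w = (5 - (-3.9)·1.000 - (4)·1.000) / (11.9) = 0.412
Iteration 2:
  u = (-11 - (4)·1.000 - (-3)·0.412) / (-9) = 1.529
  v = (10 - (-1)·1.333 - (4)·0.412) / (7) = 1.384
  w = (5 - (-3.9)·1.333 - (4)·1.000) / (11.9) = 0.521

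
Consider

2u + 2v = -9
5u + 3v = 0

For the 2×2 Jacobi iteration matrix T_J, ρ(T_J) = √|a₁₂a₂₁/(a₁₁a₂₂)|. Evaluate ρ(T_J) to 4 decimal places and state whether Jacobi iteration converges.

1.2910

a₁₂a₂₁/(a₁₁a₂₂) = (2)·(5) / ((2)·(3)) = 1.666667
ρ = √|1.666667| = √1.666667 = 1.2910
ρ > 1, so Jacobi diverges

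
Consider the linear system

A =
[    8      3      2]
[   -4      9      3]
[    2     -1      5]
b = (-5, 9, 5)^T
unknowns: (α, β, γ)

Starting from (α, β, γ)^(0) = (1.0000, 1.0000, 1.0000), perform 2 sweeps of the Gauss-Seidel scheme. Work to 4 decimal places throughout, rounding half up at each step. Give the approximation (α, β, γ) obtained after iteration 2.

Iteration 1:
  α = (-5 - (3)·1.0000 - (2)·1.0000) / (8) = -1.2500
  β = (9 - (-4)·-1.2500 - (3)·1.0000) / (9) = 0.1111
  γ = (5 - (2)·-1.2500 - (-1)·0.1111) / (5) = 1.5222
Iteration 2:
  α = (-5 - (3)·0.1111 - (2)·1.5222) / (8) = -1.0472
  β = (9 - (-4)·-1.0472 - (3)·1.5222) / (9) = 0.0272
  γ = (5 - (2)·-1.0472 - (-1)·0.0272) / (5) = 1.4243

(-1.0472, 0.0272, 1.4243)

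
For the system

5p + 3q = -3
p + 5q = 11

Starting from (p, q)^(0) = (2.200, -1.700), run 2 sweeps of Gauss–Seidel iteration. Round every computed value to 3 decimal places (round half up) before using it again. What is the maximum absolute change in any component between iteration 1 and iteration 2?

Iteration 1:
  p = (-3 - (3)·-1.700) / (5) = 0.420
  q = (11 - (1)·0.420) / (5) = 2.116
Iteration 2:
  p = (-3 - (3)·2.116) / (5) = -1.870
  q = (11 - (1)·-1.870) / (5) = 2.574
Change: (-2.290, 0.458) → max |·| = 2.290

2.290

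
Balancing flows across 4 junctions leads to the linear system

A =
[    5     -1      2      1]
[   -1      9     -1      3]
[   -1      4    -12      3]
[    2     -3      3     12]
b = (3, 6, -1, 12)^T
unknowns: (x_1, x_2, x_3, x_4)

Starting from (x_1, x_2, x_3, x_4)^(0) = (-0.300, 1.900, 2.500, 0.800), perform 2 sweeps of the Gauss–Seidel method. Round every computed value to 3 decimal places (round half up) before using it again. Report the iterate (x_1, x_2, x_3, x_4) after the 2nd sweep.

Iteration 1:
  x_1 = (3 - (-1)·1.900 - (2)·2.500 - (1)·0.800) / (5) = -0.180
  x_2 = (6 - (-1)·-0.180 - (-1)·2.500 - (3)·0.800) / (9) = 0.658
  x_3 = (-1 - (-1)·-0.180 - (4)·0.658 - (3)·0.800) / (-12) = 0.518
  x_4 = (12 - (2)·-0.180 - (-3)·0.658 - (3)·0.518) / (12) = 1.065
Iteration 2:
  x_1 = (3 - (-1)·0.658 - (2)·0.518 - (1)·1.065) / (5) = 0.311
  x_2 = (6 - (-1)·0.311 - (-1)·0.518 - (3)·1.065) / (9) = 0.404
  x_3 = (-1 - (-1)·0.311 - (4)·0.404 - (3)·1.065) / (-12) = 0.458
  x_4 = (12 - (2)·0.311 - (-3)·0.404 - (3)·0.458) / (12) = 0.935

(0.311, 0.404, 0.458, 0.935)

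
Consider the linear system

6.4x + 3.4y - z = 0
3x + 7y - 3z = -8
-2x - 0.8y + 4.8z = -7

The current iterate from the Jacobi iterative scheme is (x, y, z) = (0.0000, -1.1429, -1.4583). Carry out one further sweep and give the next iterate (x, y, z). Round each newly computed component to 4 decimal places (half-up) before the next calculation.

(0.3793, -1.7678, -1.6488)

One sweep:
  x = (0 - (3.4)·-1.1429 - (-1)·-1.4583) / (6.4) = 0.3793
  y = (-8 - (3)·0.0000 - (-3)·-1.4583) / (7) = -1.7678
  z = (-7 - (-2)·0.0000 - (-0.8)·-1.1429) / (4.8) = -1.6488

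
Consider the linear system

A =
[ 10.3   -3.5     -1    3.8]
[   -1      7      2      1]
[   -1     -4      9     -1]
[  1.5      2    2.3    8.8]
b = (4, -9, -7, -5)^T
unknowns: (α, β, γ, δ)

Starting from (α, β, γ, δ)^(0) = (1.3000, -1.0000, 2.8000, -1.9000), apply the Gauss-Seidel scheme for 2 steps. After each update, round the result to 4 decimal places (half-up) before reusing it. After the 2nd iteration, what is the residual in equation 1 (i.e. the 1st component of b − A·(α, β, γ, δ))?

3.3564

Iteration 1:
  α = (4 - (-3.5)·-1.0000 - (-1)·2.8000 - (3.8)·-1.9000) / (10.3) = 1.0214
  β = (-9 - (-1)·1.0214 - (2)·2.8000 - (1)·-1.9000) / (7) = -1.6684
  γ = (-7 - (-1)·1.0214 - (-4)·-1.6684 - (-1)·-1.9000) / (9) = -1.6169
  δ = (-5 - (1.5)·1.0214 - (2)·-1.6684 - (2.3)·-1.6169) / (8.8) = 0.0595
Iteration 2:
  α = (4 - (-3.5)·-1.6684 - (-1)·-1.6169 - (3.8)·0.0595) / (10.3) = -0.3575
  β = (-9 - (-1)·-0.3575 - (2)·-1.6169 - (1)·0.0595) / (7) = -0.8833
  γ = (-7 - (-1)·-0.3575 - (-4)·-0.8833 - (-1)·0.0595) / (9) = -1.2035
  δ = (-5 - (1.5)·-0.3575 - (2)·-0.8833 - (2.3)·-1.2035) / (8.8) = 0.0081
Residual b − A·x = (3.3564, -0.7755, -0.0511, -0.0004)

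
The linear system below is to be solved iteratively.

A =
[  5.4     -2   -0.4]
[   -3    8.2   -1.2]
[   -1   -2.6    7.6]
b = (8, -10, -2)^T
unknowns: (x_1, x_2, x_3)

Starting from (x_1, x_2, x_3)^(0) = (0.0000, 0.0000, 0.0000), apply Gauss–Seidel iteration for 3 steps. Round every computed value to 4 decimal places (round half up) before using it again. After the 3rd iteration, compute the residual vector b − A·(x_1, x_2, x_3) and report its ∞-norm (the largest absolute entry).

Iteration 1:
  x_1 = (8 - (-2)·0.0000 - (-0.4)·0.0000) / (5.4) = 1.4815
  x_2 = (-10 - (-3)·1.4815 - (-1.2)·0.0000) / (8.2) = -0.6775
  x_3 = (-2 - (-1)·1.4815 - (-2.6)·-0.6775) / (7.6) = -0.3000
Iteration 2:
  x_1 = (8 - (-2)·-0.6775 - (-0.4)·-0.3000) / (5.4) = 1.2083
  x_2 = (-10 - (-3)·1.2083 - (-1.2)·-0.3000) / (8.2) = -0.8214
  x_3 = (-2 - (-1)·1.2083 - (-2.6)·-0.8214) / (7.6) = -0.3852
Iteration 3:
  x_1 = (8 - (-2)·-0.8214 - (-0.4)·-0.3852) / (5.4) = 1.1487
  x_2 = (-10 - (-3)·1.1487 - (-1.2)·-0.3852) / (8.2) = -0.8556
  x_3 = (-2 - (-1)·1.1487 - (-2.6)·-0.8556) / (7.6) = -0.4047
Residual b − A·x = (-0.0761, -0.0236, -0.0001); ∞-norm = 0.0761

0.0761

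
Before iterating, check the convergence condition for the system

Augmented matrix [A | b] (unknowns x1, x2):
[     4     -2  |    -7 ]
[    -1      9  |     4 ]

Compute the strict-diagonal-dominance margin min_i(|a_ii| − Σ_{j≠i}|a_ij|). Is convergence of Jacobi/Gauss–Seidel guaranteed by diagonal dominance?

2

row 1: |4| − (2) = 2
row 2: |9| − (1) = 8
minimum over rows = 2 → strictly diagonally dominant (convergence guaranteed)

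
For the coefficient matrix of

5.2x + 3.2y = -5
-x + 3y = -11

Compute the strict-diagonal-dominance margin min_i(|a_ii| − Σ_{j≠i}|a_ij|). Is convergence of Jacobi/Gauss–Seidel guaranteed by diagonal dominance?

row 1: |5.2| − (3.2) = 2
row 2: |3| − (1) = 2
minimum over rows = 2 → strictly diagonally dominant (convergence guaranteed)

2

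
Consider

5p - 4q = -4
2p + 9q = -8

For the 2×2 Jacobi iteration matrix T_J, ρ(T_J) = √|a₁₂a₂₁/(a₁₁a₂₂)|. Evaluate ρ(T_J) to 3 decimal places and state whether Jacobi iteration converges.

a₁₂a₂₁/(a₁₁a₂₂) = (-4)·(2) / ((5)·(9)) = -0.177778
ρ = √|-0.177778| = √0.177778 = 0.422
ρ < 1, so Jacobi converges

0.422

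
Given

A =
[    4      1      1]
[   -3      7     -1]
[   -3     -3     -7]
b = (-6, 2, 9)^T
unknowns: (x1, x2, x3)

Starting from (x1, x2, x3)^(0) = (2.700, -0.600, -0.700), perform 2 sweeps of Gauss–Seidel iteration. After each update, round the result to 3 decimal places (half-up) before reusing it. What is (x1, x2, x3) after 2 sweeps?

Iteration 1:
  x1 = (-6 - (1)·-0.600 - (1)·-0.700) / (4) = -1.175
  x2 = (2 - (-3)·-1.175 - (-1)·-0.700) / (7) = -0.318
  x3 = (9 - (-3)·-1.175 - (-3)·-0.318) / (-7) = -0.646
Iteration 2:
  x1 = (-6 - (1)·-0.318 - (1)·-0.646) / (4) = -1.259
  x2 = (2 - (-3)·-1.259 - (-1)·-0.646) / (7) = -0.346
  x3 = (9 - (-3)·-1.259 - (-3)·-0.346) / (-7) = -0.598

(-1.259, -0.346, -0.598)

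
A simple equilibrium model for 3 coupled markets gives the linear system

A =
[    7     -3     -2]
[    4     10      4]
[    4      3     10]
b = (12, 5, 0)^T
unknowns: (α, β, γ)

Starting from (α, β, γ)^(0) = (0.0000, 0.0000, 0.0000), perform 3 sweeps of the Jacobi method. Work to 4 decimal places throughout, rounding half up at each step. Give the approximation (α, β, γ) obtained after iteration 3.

Iteration 1:
  α = (12 - (-3)·0.0000 - (-2)·0.0000) / (7) = 1.7143
  β = (5 - (4)·0.0000 - (4)·0.0000) / (10) = 0.5000
  γ = (0 - (4)·0.0000 - (3)·0.0000) / (10) = 0.0000
Iteration 2:
  α = (12 - (-3)·0.5000 - (-2)·0.0000) / (7) = 1.9286
  β = (5 - (4)·1.7143 - (4)·0.0000) / (10) = -0.1857
  γ = (0 - (4)·1.7143 - (3)·0.5000) / (10) = -0.8357
Iteration 3:
  α = (12 - (-3)·-0.1857 - (-2)·-0.8357) / (7) = 1.3959
  β = (5 - (4)·1.9286 - (4)·-0.8357) / (10) = 0.0628
  γ = (0 - (4)·1.9286 - (3)·-0.1857) / (10) = -0.7157

(1.3959, 0.0628, -0.7157)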